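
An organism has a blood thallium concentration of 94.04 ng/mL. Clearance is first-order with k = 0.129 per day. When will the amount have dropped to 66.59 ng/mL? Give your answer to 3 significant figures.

t½ = ln 2 / k = 0.69315 / 0.129 ≈ 5.3732 days.
Fraction remaining = 66.59/94.04 ≈ 0.7081.
n = log₂(94.04/66.59) = ln(1.4122)/ln 2 ≈ 0.49797 half-lives.
t = n × t½ = 0.49797 × 5.3732 ≈ 2.6757 days.

2.68 days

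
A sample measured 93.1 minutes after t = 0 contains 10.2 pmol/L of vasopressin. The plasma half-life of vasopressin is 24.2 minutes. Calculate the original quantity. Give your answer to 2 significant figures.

150 pmol/L

Number of half-lives elapsed: n = 93.1/24.2 ≈ 3.8471.
A₀ = A × 2^n = 10.2 × 2^3.8471 = 10.2 × 14.391 ≈ 146.79 pmol/L.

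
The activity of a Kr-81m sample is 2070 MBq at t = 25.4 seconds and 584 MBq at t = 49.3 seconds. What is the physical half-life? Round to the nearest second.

Over Δt = 49.3 − 25.4 = 23.9 seconds, the level fell by a factor of 2070/584 ≈ 3.5445.
n = log₂(3.5445) ≈ 1.8256 half-lives, so t½ = 23.9/1.8256 ≈ 13.092 seconds.

13 seconds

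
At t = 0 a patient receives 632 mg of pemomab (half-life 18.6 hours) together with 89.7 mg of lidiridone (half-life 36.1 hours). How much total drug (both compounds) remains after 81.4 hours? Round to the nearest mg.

pemomab: 632 × (1/2)^(81.4/18.6) = 632 × (1/2)^4.3763 ≈ 30.43 mg.
lidiridone: 89.7 × (1/2)^(81.4/36.1) = 89.7 × (1/2)^2.2548 ≈ 18.794 mg.
Total = 30.43 + 18.794 ≈ 49.224 mg.

49 mg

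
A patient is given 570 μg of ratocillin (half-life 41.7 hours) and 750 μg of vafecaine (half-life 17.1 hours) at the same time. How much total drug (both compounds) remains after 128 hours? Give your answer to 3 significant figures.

ratocillin: 570 × (1/2)^(128/41.7) = 570 × (1/2)^3.0695 ≈ 67.897 μg.
vafecaine: 750 × (1/2)^(128/17.1) = 750 × (1/2)^7.4854 ≈ 4.1854 μg.
Total = 67.897 + 4.1854 ≈ 72.082 μg.

72.1 μg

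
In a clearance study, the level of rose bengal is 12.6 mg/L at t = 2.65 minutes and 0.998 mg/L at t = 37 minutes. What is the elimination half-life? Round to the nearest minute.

Over Δt = 37 − 2.65 = 34.35 minutes, the level fell by a factor of 12.6/0.998 ≈ 12.625.
n = log₂(12.625) ≈ 3.6582 half-lives, so t½ = 34.35/3.6582 ≈ 9.3898 minutes.

9 minutes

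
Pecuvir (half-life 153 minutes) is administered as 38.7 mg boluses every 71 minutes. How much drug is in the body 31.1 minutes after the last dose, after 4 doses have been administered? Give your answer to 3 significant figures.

88.5 mg

The 4 doses were given 244.1, 173.1, 102.1, 31.1 minutes ago.
Total = 38.7·(1/2)^(244.1/153) + 38.7·(1/2)^(173.1/153) + 38.7·(1/2)^(102.1/153) + 38.7·(1/2)^(31.1/153)
      = 12.807 + 17.666 + 24.368 + 33.614 ≈ 88.455 mg.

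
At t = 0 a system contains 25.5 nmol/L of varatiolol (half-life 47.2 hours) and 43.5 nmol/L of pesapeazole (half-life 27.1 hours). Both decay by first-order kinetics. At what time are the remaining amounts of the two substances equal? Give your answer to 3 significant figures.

Set 25.5·(1/2)^(t/47.2) = 43.5·(1/2)^(t/27.1).
Taking log₂: log₂(25.5/43.5) = t·(1/47.2 − 1/27.1).
log₂(0.58621) = -0.77052; 1/47.2 − 1/27.1 = -0.015714.
t = -0.77052 / -0.015714 ≈ 49.034 hours.

49.0 hours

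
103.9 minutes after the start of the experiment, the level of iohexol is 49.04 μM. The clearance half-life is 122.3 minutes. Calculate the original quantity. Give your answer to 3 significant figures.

Number of half-lives elapsed: n = 103.9/122.3 ≈ 0.84955.
A₀ = A × 2^n = 49.04 × 2^0.84955 = 49.04 × 1.8019 ≈ 88.367 μM.

88.4 μM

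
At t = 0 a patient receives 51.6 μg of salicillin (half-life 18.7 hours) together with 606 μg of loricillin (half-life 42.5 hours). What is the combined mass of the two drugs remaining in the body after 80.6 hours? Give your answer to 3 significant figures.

165 μg

salicillin: 51.6 × (1/2)^(80.6/18.7) = 51.6 × (1/2)^4.3102 ≈ 2.6011 μg.
loricillin: 606 × (1/2)^(80.6/42.5) = 606 × (1/2)^1.8965 ≈ 162.77 μg.
Total = 2.6011 + 162.77 ≈ 165.37 μg.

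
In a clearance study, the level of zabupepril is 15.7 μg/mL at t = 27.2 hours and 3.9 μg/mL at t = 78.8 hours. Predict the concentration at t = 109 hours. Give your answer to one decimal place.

Over Δt = 78.8 − 27.2 = 51.6 hours, the level fell by a factor of 15.7/3.9 ≈ 4.0256.
n = log₂(4.0256) ≈ 2.0092 half-lives, so t½ = 51.6/2.0092 ≈ 25.682 hours.
From t = 78.8 to t = 109: 3.9 × (1/2)^((109−78.8)/25.682) ≈ 1.7261 μg/mL.

1.7 μg/mL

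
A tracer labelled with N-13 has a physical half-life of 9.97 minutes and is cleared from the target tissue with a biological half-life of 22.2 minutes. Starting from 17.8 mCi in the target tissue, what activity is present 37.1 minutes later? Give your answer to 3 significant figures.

0.424 mCi

1/t_eff = 1/t_phys + 1/t_biol = 1/9.97 + 1/22.2 = 0.14535 per minute.
t_eff = 9.97 × 22.2 / (9.97 + 22.2) ≈ 6.8801 minutes.
Remaining = 17.8 × (1/2)^(37.1/6.8801) = 17.8 × (1/2)^5.3923 ≈ 0.4238 mCi.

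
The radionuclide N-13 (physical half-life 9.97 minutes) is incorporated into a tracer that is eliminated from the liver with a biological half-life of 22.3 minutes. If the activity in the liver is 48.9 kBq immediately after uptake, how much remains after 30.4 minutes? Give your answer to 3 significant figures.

2.30 kBq

1/t_eff = 1/t_phys + 1/t_biol = 1/9.97 + 1/22.3 = 0.14514 per minute.
t_eff = 9.97 × 22.3 / (9.97 + 22.3) ≈ 6.8897 minutes.
Remaining = 48.9 × (1/2)^(30.4/6.8897) = 48.9 × (1/2)^4.4124 ≈ 2.2964 kBq.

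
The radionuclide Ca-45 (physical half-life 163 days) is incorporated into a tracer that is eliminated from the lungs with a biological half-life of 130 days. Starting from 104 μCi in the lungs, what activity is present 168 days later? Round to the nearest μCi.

21 μCi

1/t_eff = 1/t_phys + 1/t_biol = 1/163 + 1/130 = 0.013827 per day.
t_eff = 163 × 130 / (163 + 130) ≈ 72.321 days.
Remaining = 104 × (1/2)^(168/72.321) = 104 × (1/2)^2.323 ≈ 20.785 μCi.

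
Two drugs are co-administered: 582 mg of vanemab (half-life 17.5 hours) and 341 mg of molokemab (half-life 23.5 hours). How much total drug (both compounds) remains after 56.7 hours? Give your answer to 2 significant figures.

130 mg

vanemab: 582 × (1/2)^(56.7/17.5) = 582 × (1/2)^3.24 ≈ 61.601 mg.
molokemab: 341 × (1/2)^(56.7/23.5) = 341 × (1/2)^2.4128 ≈ 64.038 mg.
Total = 61.601 + 64.038 ≈ 125.64 mg.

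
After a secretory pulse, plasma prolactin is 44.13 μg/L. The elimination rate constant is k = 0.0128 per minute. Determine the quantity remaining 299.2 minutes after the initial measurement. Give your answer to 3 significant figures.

0.958 μg/L

t½ = ln 2 / k = 0.69315 / 0.0128 ≈ 54.152 minutes.
Number of half-lives: n = 299.2/54.152 ≈ 5.5252.
Remaining = 44.13 × (1/2)^5.5252 = 44.13 × 0.021715 ≈ 0.95828 μg/L.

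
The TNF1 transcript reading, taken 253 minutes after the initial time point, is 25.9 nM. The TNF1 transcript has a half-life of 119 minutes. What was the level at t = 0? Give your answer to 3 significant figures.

Number of half-lives elapsed: n = 253/119 ≈ 2.1261.
A₀ = A × 2^n = 25.9 × 2^2.1261 = 25.9 × 4.3652 ≈ 113.06 nM.

113 nM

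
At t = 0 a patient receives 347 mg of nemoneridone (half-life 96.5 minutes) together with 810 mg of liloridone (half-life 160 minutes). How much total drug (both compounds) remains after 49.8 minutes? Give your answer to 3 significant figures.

895 mg

nemoneridone: 347 × (1/2)^(49.8/96.5) = 347 × (1/2)^0.51606 ≈ 242.65 mg.
liloridone: 810 × (1/2)^(49.8/160) = 810 × (1/2)^0.31125 ≈ 652.81 mg.
Total = 242.65 + 652.81 ≈ 895.46 mg.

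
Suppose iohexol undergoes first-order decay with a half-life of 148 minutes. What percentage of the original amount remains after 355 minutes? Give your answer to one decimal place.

19.0%

n = 355/148 ≈ 2.3986 half-lives.
Fraction remaining = (1/2)^2.3986 ≈ 0.18964, i.e. 18.964%.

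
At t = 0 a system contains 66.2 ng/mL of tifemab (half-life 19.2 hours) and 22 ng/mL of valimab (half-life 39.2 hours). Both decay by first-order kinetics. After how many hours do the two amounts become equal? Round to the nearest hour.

Set 66.2·(1/2)^(t/19.2) = 22·(1/2)^(t/39.2).
Taking log₂: log₂(66.2/22) = t·(1/19.2 − 1/39.2).
log₂(3.0091) = 1.5893; 1/19.2 − 1/39.2 = 0.026573.
t = 1.5893 / 0.026573 ≈ 59.81 hours.

60 hours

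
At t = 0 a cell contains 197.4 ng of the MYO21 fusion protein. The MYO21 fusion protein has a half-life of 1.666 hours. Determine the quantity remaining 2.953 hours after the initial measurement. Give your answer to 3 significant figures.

57.8 ng

Number of half-lives: n = 2.953/1.666 ≈ 1.7725.
Remaining = 197.4 × (1/2)^1.7725 = 197.4 × 0.2927 ≈ 57.779 ng.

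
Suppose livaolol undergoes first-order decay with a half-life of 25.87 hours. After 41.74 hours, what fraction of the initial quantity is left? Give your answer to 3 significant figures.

0.327

n = 41.74/25.87 ≈ 1.6135 half-lives.
Fraction remaining = (1/2)^1.6135 ≈ 0.32682.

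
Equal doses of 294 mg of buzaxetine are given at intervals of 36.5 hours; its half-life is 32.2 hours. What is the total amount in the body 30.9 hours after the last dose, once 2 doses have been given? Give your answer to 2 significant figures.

220 mg

The 2 doses were given 67.4, 30.9 hours ago.
Total = 294·(1/2)^(67.4/32.2) + 294·(1/2)^(30.9/32.2)
      = 68.903 + 151.17 ≈ 220.08 mg.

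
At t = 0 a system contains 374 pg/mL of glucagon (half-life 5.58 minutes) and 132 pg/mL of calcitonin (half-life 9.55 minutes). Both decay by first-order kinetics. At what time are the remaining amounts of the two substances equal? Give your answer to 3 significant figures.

Set 374·(1/2)^(t/5.58) = 132·(1/2)^(t/9.55).
Taking log₂: log₂(374/132) = t·(1/5.58 − 1/9.55).
log₂(2.8333) = 1.5025; 1/5.58 − 1/9.55 = 0.074499.
t = 1.5025 / 0.074499 ≈ 20.168 minutes.

20.2 minutes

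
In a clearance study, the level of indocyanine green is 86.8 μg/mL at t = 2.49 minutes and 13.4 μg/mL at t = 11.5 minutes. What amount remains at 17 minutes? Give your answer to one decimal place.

Over Δt = 11.5 − 2.49 = 9.01 minutes, the level fell by a factor of 86.8/13.4 ≈ 6.4776.
n = log₂(6.4776) ≈ 2.6955 half-lives, so t½ = 9.01/2.6955 ≈ 3.3427 minutes.
From t = 11.5 to t = 17: 13.4 × (1/2)^((17−11.5)/3.3427) ≈ 4.2834 μg/mL.

4.3 μg/mL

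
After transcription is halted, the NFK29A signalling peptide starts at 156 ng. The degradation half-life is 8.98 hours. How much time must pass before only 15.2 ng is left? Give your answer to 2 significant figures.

30 hours

Fraction remaining = 15.2/156 ≈ 0.097436.
n = log₂(156/15.2) = ln(10.263)/ln 2 ≈ 3.3594 half-lives.
t = n × t½ = 3.3594 × 8.98 ≈ 30.167 hours.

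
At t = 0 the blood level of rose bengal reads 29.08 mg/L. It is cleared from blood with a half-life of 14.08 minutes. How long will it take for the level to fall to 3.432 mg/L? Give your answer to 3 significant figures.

43.4 minutes

Fraction remaining = 3.432/29.08 ≈ 0.11802.
n = log₂(29.08/3.432) = ln(8.4732)/ln 2 ≈ 3.0829 half-lives.
t = n × t½ = 3.0829 × 14.08 ≈ 43.407 minutes.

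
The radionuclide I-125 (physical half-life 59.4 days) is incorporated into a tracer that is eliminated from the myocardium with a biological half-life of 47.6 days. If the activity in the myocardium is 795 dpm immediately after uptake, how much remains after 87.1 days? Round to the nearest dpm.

81 dpm

1/t_eff = 1/t_phys + 1/t_biol = 1/59.4 + 1/47.6 = 0.037843 per day.
t_eff = 59.4 × 47.6 / (59.4 + 47.6) ≈ 26.425 days.
Remaining = 795 × (1/2)^(87.1/26.425) = 795 × (1/2)^3.2962 ≈ 80.933 dpm.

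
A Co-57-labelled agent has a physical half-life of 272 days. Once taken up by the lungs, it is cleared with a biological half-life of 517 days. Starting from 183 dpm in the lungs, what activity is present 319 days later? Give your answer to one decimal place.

1/t_eff = 1/t_phys + 1/t_biol = 1/272 + 1/517 = 0.0056107 per day.
t_eff = 272 × 517 / (272 + 517) ≈ 178.23 days.
Remaining = 183 × (1/2)^(319/178.23) = 183 × (1/2)^1.7898 ≈ 52.925 dpm.

52.9 dpm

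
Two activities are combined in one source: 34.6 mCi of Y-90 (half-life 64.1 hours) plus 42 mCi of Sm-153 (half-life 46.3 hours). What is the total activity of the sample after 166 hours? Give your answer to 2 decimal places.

9.25 mCi

Y-90: 34.6 × (1/2)^(166/64.1) = 34.6 × (1/2)^2.5897 ≈ 5.7477 mCi.
Sm-153: 42 × (1/2)^(166/46.3) = 42 × (1/2)^3.5853 ≈ 3.4991 mCi.
Total = 5.7477 + 3.4991 ≈ 9.2469 mCi.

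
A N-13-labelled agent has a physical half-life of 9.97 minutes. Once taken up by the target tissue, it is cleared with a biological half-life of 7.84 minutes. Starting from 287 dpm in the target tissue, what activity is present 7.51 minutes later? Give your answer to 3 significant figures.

87.7 dpm

1/t_eff = 1/t_phys + 1/t_biol = 1/9.97 + 1/7.84 = 0.22785 per minute.
t_eff = 9.97 × 7.84 / (9.97 + 7.84) ≈ 4.3888 minutes.
Remaining = 287 × (1/2)^(7.51/4.3888) = 287 × (1/2)^1.7112 ≈ 87.653 dpm.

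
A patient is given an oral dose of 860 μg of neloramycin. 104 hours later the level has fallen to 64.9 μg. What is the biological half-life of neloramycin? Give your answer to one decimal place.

A/A₀ = 64.9/860 ≈ 0.075465.
n = log₂(13.251) ≈ 3.728 half-lives elapsed in 104 hours.
t½ = 104/3.728 ≈ 27.897 hours.

27.9 hours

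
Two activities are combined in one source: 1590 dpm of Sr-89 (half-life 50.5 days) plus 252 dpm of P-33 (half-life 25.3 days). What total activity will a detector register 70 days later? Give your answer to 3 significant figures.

Sr-89: 1590 × (1/2)^(70/50.5) = 1590 × (1/2)^1.3861 ≈ 608.31 dpm.
P-33: 252 × (1/2)^(70/25.3) = 252 × (1/2)^2.7668 ≈ 37.026 dpm.
Total = 608.31 + 37.026 ≈ 645.34 dpm.

645 dpm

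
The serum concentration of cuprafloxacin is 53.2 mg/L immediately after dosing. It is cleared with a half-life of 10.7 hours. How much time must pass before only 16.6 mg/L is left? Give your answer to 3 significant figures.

Fraction remaining = 16.6/53.2 ≈ 0.31203.
n = log₂(53.2/16.6) = ln(3.2048)/ln 2 ≈ 1.6802 half-lives.
t = n × t½ = 1.6802 × 10.7 ≈ 17.979 hours.

18.0 hours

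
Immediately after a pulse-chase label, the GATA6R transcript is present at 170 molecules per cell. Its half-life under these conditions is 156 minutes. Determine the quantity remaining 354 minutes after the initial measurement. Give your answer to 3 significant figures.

35.3 molecules per cell

Number of half-lives: n = 354/156 ≈ 2.2692.
Remaining = 170 × (1/2)^2.2692 = 170 × 0.20744 ≈ 35.265 molecules per cell.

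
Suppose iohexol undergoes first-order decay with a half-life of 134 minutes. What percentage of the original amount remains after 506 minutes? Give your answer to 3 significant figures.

7.30%

n = 506/134 ≈ 3.7761 half-lives.
Fraction remaining = (1/2)^3.7761 ≈ 0.072992, i.e. 7.2992%.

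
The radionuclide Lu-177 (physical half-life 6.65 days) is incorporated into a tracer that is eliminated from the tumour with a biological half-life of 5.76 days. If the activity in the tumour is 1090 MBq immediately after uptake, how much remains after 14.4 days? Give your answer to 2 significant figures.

43 MBq

1/t_eff = 1/t_phys + 1/t_biol = 1/6.65 + 1/5.76 = 0.32399 per day.
t_eff = 6.65 × 5.76 / (6.65 + 5.76) ≈ 3.0865 days.
Remaining = 1090 × (1/2)^(14.4/3.0865) = 1090 × (1/2)^4.6654 ≈ 42.953 MBq.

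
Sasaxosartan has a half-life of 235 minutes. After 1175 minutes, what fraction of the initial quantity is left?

0.03125

n = 1175/235 ≈ 5 half-lives.
Fraction remaining = (1/2)^5 ≈ 0.03125.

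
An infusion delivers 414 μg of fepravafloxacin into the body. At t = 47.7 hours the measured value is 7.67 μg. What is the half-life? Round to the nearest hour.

8 hours

A/A₀ = 7.67/414 ≈ 0.018527.
n = log₂(53.977) ≈ 5.7543 half-lives elapsed in 47.7 hours.
t½ = 47.7/5.7543 ≈ 8.2895 hours.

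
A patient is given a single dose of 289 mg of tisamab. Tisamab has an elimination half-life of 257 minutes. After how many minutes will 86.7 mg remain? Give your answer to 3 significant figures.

Fraction remaining = 86.7/289 ≈ 0.3.
n = log₂(289/86.7) = ln(3.3333)/ln 2 ≈ 1.737 half-lives.
t = n × t½ = 1.737 × 257 ≈ 446.4 minutes.

446 minutes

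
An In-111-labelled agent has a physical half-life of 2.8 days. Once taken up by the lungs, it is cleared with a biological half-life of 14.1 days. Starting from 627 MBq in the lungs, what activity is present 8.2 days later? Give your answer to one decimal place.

1/t_eff = 1/t_phys + 1/t_biol = 1/2.8 + 1/14.1 = 0.42806 per day.
t_eff = 2.8 × 14.1 / (2.8 + 14.1) ≈ 2.3361 days.
Remaining = 627 × (1/2)^(8.2/2.3361) = 627 × (1/2)^3.5101 ≈ 55.032 MBq.

55.0 MBq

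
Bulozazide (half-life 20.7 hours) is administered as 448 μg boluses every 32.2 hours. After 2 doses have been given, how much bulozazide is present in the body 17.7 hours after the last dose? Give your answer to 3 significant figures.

332 μg

The 2 doses were given 49.9, 17.7 hours ago.
Total = 448·(1/2)^(49.9/20.7) + 448·(1/2)^(17.7/20.7)
      = 84.257 + 247.67 ≈ 331.93 μg.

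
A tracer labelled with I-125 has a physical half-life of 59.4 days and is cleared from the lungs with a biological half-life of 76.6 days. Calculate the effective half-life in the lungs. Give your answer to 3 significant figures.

33.5 days

1/t_eff = 1/t_phys + 1/t_biol = 1/59.4 + 1/76.6 = 0.02989 per day.
t_eff = 59.4 × 76.6 / (59.4 + 76.6) ≈ 33.456 days.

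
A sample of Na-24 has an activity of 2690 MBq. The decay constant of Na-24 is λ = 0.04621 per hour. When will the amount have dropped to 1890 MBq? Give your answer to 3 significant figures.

7.64 hours

t½ = ln 2 / λ = 0.69315 / 0.04621 ≈ 15 hours.
Fraction remaining = 1890/2690 ≈ 0.7026.
n = log₂(2690/1890) = ln(1.4233)/ln 2 ≈ 0.50922 half-lives.
t = n × t½ = 0.50922 × 15 ≈ 7.6383 hours.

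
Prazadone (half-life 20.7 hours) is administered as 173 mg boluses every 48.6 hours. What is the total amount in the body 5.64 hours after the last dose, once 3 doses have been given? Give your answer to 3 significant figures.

177 mg

The 3 doses were given 102.84, 54.24, 5.64 hours ago.
Total = 173·(1/2)^(102.84/20.7) + 173·(1/2)^(54.24/20.7) + 173·(1/2)^(5.64/20.7)
      = 5.5271 + 28.136 + 143.23 ≈ 176.89 mg.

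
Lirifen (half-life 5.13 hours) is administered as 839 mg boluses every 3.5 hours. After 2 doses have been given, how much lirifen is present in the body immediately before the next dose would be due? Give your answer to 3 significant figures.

849 mg

The 2 doses were given 7, 3.5 hours ago.
Total = 839·(1/2)^(7/5.13) + 839·(1/2)^(3.5/5.13)
      = 325.84 + 522.85 ≈ 848.69 mg.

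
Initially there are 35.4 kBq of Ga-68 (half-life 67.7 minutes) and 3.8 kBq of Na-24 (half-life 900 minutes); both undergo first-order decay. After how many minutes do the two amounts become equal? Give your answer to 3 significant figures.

236 minutes

Set 35.4·(1/2)^(t/67.7) = 3.8·(1/2)^(t/900).
Taking log₂: log₂(35.4/3.8) = t·(1/67.7 − 1/900).
log₂(9.3158) = 3.2197; 1/67.7 − 1/900 = 0.01366.
t = 3.2197 / 0.01366 ≈ 235.7 minutes.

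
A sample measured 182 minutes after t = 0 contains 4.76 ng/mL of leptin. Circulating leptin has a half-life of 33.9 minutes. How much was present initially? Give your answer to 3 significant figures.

Number of half-lives elapsed: n = 182/33.9 ≈ 5.3687.
A₀ = A × 2^n = 4.76 × 2^5.3687 = 4.76 × 41.319 ≈ 196.68 ng/mL.

197 ng/mL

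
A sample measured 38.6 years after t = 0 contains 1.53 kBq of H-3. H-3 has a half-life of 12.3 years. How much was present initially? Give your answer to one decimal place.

13.5 kBq

Number of half-lives elapsed: n = 38.6/12.3 ≈ 3.1382.
A₀ = A × 2^n = 1.53 × 2^3.1382 = 1.53 × 8.8043 ≈ 13.471 kBq.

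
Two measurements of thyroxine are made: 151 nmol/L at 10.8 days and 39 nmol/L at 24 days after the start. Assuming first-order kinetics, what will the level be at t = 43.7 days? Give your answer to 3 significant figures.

5.17 nmol/L

Over Δt = 24 − 10.8 = 13.2 days, the level fell by a factor of 151/39 ≈ 3.8718.
n = log₂(3.8718) ≈ 1.953 half-lives, so t½ = 13.2/1.953 ≈ 6.7588 days.
From t = 24 to t = 43.7: 39 × (1/2)^((43.7−24)/6.7588) ≈ 5.1719 nmol/L.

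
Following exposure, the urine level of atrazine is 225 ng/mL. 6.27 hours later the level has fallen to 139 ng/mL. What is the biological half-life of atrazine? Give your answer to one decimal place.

9.0 hours

A/A₀ = 139/225 ≈ 0.61778.
n = log₂(1.6187) ≈ 0.69484 half-lives elapsed in 6.27 hours.
t½ = 6.27/0.69484 ≈ 9.0237 hours.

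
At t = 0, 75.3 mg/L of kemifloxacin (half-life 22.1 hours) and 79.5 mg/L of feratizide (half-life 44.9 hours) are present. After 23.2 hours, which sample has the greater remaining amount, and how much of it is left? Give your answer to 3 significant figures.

feratizide, 55.6 mg/L

kemifloxacin: 75.3 × (1/2)^1.0498 ≈ 36.373 mg/L.
feratizide: 79.5 × (1/2)^0.5167 ≈ 55.568 mg/L.
Feratizide has more remaining, at ≈ 55.568 mg/L.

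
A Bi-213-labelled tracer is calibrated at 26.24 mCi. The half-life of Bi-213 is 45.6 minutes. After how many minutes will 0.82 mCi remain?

0.82/26.24 = 1/32, so 5 half-lives have elapsed.
t = 5 × 45.6 = 228 minutes.

228 minutes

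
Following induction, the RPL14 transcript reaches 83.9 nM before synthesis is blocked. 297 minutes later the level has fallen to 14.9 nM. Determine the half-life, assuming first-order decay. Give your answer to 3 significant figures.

119 minutes

A/A₀ = 14.9/83.9 ≈ 0.17759.
n = log₂(5.6309) ≈ 2.4934 half-lives elapsed in 297 minutes.
t½ = 297/2.4934 ≈ 119.12 minutes.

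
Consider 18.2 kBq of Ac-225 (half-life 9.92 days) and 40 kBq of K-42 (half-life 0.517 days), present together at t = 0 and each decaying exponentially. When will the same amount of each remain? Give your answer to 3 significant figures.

0.620 days

Set 18.2·(1/2)^(t/9.92) = 40·(1/2)^(t/0.517).
Taking log₂: log₂(18.2/40) = t·(1/9.92 − 1/0.517).
log₂(0.455) = -1.1361; 1/9.92 − 1/0.517 = -1.8334.
t = -1.1361 / -1.8334 ≈ 0.61964 days.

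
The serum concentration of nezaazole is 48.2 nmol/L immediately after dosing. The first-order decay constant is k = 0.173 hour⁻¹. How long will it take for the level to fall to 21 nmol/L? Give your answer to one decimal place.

4.8 hours

t½ = ln 2 / k = 0.69315 / 0.173 ≈ 4.0066 hours.
Fraction remaining = 21/48.2 ≈ 0.43568.
n = log₂(48.2/21) = ln(2.2952)/ln 2 ≈ 1.1986 half-lives.
t = n × t½ = 1.1986 × 4.0066 ≈ 4.8025 hours.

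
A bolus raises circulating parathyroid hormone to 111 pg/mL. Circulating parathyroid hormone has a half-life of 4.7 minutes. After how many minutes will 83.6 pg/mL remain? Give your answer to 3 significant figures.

Fraction remaining = 83.6/111 ≈ 0.75315.
n = log₂(111/83.6) = ln(1.3278)/ln 2 ≈ 0.40898 half-lives.
t = n × t½ = 0.40898 × 4.7 ≈ 1.9222 minutes.

1.92 minutes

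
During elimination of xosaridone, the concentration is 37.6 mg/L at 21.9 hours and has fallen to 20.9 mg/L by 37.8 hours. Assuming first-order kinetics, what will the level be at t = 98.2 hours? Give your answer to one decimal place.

2.2 mg/L

Over Δt = 37.8 − 21.9 = 15.9 hours, the level fell by a factor of 37.6/20.9 ≈ 1.799.
n = log₂(1.799) ≈ 0.84723 half-lives, so t½ = 15.9/0.84723 ≈ 18.767 hours.
From t = 37.8 to t = 98.2: 20.9 × (1/2)^((98.2−37.8)/18.767) ≈ 2.2455 mg/L.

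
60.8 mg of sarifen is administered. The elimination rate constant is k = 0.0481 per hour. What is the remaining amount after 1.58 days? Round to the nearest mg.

t½ = ln 2 / k = 0.69315 / 0.0481 ≈ 14.411 hours.
Convert the elapsed time: 1.58 days = 37.92 hours.
Number of half-lives: n = 37.92/14.411 ≈ 2.6314.
Remaining = 60.8 × (1/2)^2.6314 = 60.8 × 0.16139 ≈ 9.8123 mg.

10 mg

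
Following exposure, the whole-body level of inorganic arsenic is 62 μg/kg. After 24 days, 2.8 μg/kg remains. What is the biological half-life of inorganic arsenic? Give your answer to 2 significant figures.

A/A₀ = 2.8/62 ≈ 0.045161.
n = log₂(22.143) ≈ 4.4688 half-lives elapsed in 24 days.
t½ = 24/4.4688 ≈ 5.3706 days.

5.4 days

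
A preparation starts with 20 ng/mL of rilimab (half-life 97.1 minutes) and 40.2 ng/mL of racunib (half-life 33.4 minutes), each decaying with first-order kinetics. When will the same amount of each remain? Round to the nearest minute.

51 minutes

Set 20·(1/2)^(t/97.1) = 40.2·(1/2)^(t/33.4).
Taking log₂: log₂(20/40.2) = t·(1/97.1 − 1/33.4).
log₂(0.49751) = -1.0072; 1/97.1 − 1/33.4 = -0.019641.
t = -1.0072 / -0.019641 ≈ 51.279 minutes.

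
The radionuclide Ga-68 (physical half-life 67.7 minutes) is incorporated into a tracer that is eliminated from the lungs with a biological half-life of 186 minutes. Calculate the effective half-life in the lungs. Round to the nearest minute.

50 minutes

1/t_eff = 1/t_phys + 1/t_biol = 1/67.7 + 1/186 = 0.020147 per minute.
t_eff = 67.7 × 186 / (67.7 + 186) ≈ 49.634 minutes.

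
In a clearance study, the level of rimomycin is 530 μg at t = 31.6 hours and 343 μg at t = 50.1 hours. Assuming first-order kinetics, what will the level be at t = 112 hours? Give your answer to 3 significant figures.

80.0 μg

Over Δt = 50.1 − 31.6 = 18.5 hours, the level fell by a factor of 530/343 ≈ 1.5452.
n = log₂(1.5452) ≈ 0.62778 half-lives, so t½ = 18.5/0.62778 ≈ 29.469 hours.
From t = 50.1 to t = 112: 343 × (1/2)^((112−50.1)/29.469) ≈ 79.978 μg.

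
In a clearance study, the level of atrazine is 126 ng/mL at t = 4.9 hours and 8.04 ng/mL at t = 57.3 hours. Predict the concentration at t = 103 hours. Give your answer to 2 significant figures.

0.73 ng/mL

Over Δt = 57.3 − 4.9 = 52.4 hours, the level fell by a factor of 126/8.04 ≈ 15.672.
n = log₂(15.672) ≈ 3.9701 half-lives, so t½ = 52.4/3.9701 ≈ 13.199 hours.
From t = 57.3 to t = 103: 8.04 × (1/2)^((103−57.3)/13.199) ≈ 0.72938 ng/mL.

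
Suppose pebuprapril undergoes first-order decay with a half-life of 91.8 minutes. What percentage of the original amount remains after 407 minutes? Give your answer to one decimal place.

n = 407/91.8 ≈ 4.4336 half-lives.
Fraction remaining = (1/2)^4.4336 ≈ 0.046277, i.e. 4.6277%.

4.6%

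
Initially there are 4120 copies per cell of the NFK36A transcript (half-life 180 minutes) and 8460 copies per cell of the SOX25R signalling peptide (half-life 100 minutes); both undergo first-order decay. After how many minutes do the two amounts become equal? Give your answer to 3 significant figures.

Set 4120·(1/2)^(t/180) = 8460·(1/2)^(t/100).
Taking log₂: log₂(4120/8460) = t·(1/180 − 1/100).
log₂(0.487) = -1.038; 1/180 − 1/100 = -0.0044444.
t = -1.038 / -0.0044444 ≈ 233.55 minutes.

234 minutes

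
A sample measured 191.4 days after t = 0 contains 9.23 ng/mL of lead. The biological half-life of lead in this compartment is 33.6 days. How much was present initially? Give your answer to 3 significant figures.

Number of half-lives elapsed: n = 191.4/33.6 ≈ 5.6964.
A₀ = A × 2^n = 9.23 × 2^5.6964 = 9.23 × 51.856 ≈ 478.63 ng/mL.

479 ng/mL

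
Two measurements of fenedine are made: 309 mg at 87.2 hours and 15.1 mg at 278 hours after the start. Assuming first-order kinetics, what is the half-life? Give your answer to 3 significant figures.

43.8 hours

Over Δt = 278 − 87.2 = 190.8 hours, the level fell by a factor of 309/15.1 ≈ 20.464.
n = log₂(20.464) ≈ 4.355 half-lives, so t½ = 190.8/4.355 ≈ 43.812 hours.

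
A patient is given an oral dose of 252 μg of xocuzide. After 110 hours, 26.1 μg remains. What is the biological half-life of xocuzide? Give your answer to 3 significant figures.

A/A₀ = 26.1/252 ≈ 0.10357.
n = log₂(9.6552) ≈ 3.2713 half-lives elapsed in 110 hours.
t½ = 110/3.2713 ≈ 33.626 hours.

33.6 hours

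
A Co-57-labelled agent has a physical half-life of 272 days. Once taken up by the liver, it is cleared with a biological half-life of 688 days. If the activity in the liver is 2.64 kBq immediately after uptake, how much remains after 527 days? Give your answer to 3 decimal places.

1/t_eff = 1/t_phys + 1/t_biol = 1/272 + 1/688 = 0.00513 per day.
t_eff = 272 × 688 / (272 + 688) ≈ 194.93 days.
Remaining = 2.64 × (1/2)^(527/194.93) = 2.64 × (1/2)^2.7035 ≈ 0.4053 kBq.

0.405 kBq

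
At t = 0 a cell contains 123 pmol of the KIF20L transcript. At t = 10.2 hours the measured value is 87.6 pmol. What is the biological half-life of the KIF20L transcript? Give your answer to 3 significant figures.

A/A₀ = 87.6/123 ≈ 0.7122.
n = log₂(1.4041) ≈ 0.48966 half-lives elapsed in 10.2 hours.
t½ = 10.2/0.48966 ≈ 20.831 hours.

20.8 hours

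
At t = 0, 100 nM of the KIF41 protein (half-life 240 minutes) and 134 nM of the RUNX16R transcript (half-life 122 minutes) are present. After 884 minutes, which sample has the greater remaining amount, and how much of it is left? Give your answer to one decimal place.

KIF41 protein, 7.8 nM

KIF41 protein: 100 × (1/2)^3.6833 ≈ 7.7841 nM.
RUNX16R transcript: 134 × (1/2)^7.2459 ≈ 0.88282 nM.
KIF41 protein has more remaining, at ≈ 7.7841 nM.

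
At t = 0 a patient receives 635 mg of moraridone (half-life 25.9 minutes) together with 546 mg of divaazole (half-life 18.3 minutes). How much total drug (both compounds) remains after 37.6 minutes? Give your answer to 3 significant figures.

moraridone: 635 × (1/2)^(37.6/25.9) = 635 × (1/2)^1.4517 ≈ 232.14 mg.
divaazole: 546 × (1/2)^(37.6/18.3) = 546 × (1/2)^2.0546 ≈ 131.43 mg.
Total = 232.14 + 131.43 ≈ 363.57 mg.

364 mg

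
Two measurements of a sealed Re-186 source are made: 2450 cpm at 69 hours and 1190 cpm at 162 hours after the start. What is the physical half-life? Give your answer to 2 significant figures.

89 hours

Over Δt = 162 − 69 = 93 hours, the level fell by a factor of 2450/1190 ≈ 2.0588.
n = log₂(2.0588) ≈ 1.0418 half-lives, so t½ = 93/1.0418 ≈ 89.267 hours.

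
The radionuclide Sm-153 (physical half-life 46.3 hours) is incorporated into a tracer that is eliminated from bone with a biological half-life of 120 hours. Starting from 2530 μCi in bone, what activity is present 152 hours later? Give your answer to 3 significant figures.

1/t_eff = 1/t_phys + 1/t_biol = 1/46.3 + 1/120 = 0.029932 per hour.
t_eff = 46.3 × 120 / (46.3 + 120) ≈ 33.41 hours.
Remaining = 2530 × (1/2)^(152/33.41) = 2530 × (1/2)^4.5496 ≈ 108.03 μCi.

108 μCi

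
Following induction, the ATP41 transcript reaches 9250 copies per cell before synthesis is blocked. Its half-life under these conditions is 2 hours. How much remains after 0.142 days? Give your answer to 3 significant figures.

2840 copies per cell

Convert the elapsed time: 0.142 days = 3.408 hours.
Number of half-lives: n = 3.408/2 ≈ 1.704.
Remaining = 9250 × (1/2)^1.704 = 9250 × 0.30693 ≈ 2839.1 copies per cell.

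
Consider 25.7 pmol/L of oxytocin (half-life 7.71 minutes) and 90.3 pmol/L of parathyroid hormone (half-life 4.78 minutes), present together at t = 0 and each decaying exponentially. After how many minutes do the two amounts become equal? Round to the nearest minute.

Set 25.7·(1/2)^(t/7.71) = 90.3·(1/2)^(t/4.78).
Taking log₂: log₂(25.7/90.3) = t·(1/7.71 − 1/4.78).
log₂(0.28461) = -1.813; 1/7.71 − 1/4.78 = -0.079503.
t = -1.813 / -0.079503 ≈ 22.804 minutes.

23 minutes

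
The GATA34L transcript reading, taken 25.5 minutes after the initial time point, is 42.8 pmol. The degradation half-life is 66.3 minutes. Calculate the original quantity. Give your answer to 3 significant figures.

Number of half-lives elapsed: n = 25.5/66.3 ≈ 0.38462.
A₀ = A × 2^n = 42.8 × 2^0.38462 = 42.8 × 1.3055 ≈ 55.876 pmol.

55.9 pmol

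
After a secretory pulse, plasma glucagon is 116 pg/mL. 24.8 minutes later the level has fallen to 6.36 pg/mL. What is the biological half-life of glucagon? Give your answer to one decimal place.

5.9 minutes

A/A₀ = 6.36/116 ≈ 0.054828.
n = log₂(18.239) ≈ 4.189 half-lives elapsed in 24.8 minutes.
t½ = 24.8/4.189 ≈ 5.9203 minutes.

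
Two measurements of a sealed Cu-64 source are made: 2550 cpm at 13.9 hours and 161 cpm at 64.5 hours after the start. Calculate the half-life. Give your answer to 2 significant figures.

Over Δt = 64.5 − 13.9 = 50.6 hours, the level fell by a factor of 2550/161 ≈ 15.839.
n = log₂(15.839) ≈ 3.9854 half-lives, so t½ = 50.6/3.9854 ≈ 12.696 hours.

13 hours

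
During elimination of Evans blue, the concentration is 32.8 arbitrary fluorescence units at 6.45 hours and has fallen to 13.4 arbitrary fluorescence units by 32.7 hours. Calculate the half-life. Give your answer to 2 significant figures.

Over Δt = 32.7 − 6.45 = 26.25 hours, the level fell by a factor of 32.8/13.4 ≈ 2.4478.
n = log₂(2.4478) ≈ 1.2915 half-lives, so t½ = 26.25/1.2915 ≈ 20.326 hours.

20 hours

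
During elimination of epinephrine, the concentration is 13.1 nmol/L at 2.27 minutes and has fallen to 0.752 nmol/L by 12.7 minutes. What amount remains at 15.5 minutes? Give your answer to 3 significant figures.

0.349 nmol/L

Over Δt = 12.7 − 2.27 = 10.43 minutes, the level fell by a factor of 13.1/0.752 ≈ 17.42.
n = log₂(17.42) ≈ 4.1227 half-lives, so t½ = 10.43/4.1227 ≈ 2.5299 minutes.
From t = 12.7 to t = 15.5: 0.752 × (1/2)^((15.5−12.7)/2.5299) ≈ 0.34918 nmol/L.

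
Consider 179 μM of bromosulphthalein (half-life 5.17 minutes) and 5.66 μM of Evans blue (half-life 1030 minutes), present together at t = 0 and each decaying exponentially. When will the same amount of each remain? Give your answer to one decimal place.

25.9 minutes

Set 179·(1/2)^(t/5.17) = 5.66·(1/2)^(t/1030).
Taking log₂: log₂(179/5.66) = t·(1/5.17 − 1/1030).
log₂(31.625) = 4.983; 1/5.17 − 1/1030 = 0.19245.
t = 4.983 / 0.19245 ≈ 25.892 minutes.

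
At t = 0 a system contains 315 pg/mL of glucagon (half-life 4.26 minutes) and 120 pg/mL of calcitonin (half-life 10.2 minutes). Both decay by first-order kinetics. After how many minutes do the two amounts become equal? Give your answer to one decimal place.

10.2 minutes

Set 315·(1/2)^(t/4.26) = 120·(1/2)^(t/10.2).
Taking log₂: log₂(315/120) = t·(1/4.26 − 1/10.2).
log₂(2.625) = 1.3923; 1/4.26 − 1/10.2 = 0.1367.
t = 1.3923 / 0.1367 ≈ 10.185 minutes.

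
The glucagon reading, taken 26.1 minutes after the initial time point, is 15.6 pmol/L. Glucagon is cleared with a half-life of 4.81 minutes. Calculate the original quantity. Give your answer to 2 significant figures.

Number of half-lives elapsed: n = 26.1/4.81 ≈ 5.4262.
A₀ = A × 2^n = 15.6 × 2^5.4262 = 15.6 × 42.998 ≈ 670.77 pmol/L.

670 pmol/L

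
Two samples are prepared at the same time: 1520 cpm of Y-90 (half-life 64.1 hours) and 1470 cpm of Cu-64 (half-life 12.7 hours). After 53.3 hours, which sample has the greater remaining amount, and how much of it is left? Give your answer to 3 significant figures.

Y-90, 854 cpm

Y-90: 1520 × (1/2)^0.83151 ≈ 854.15 cpm.
Cu-64: 1470 × (1/2)^4.1969 ≈ 80.157 cpm.
Y-90 has more remaining, at ≈ 854.15 cpm.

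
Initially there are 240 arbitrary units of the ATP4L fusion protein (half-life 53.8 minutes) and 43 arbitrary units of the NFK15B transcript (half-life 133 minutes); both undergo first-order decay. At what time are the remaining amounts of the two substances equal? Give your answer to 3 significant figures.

224 minutes

Set 240·(1/2)^(t/53.8) = 43·(1/2)^(t/133).
Taking log₂: log₂(240/43) = t·(1/53.8 − 1/133).
log₂(5.5814) = 2.4806; 1/53.8 − 1/133 = 0.011069.
t = 2.4806 / 0.011069 ≈ 224.11 minutes.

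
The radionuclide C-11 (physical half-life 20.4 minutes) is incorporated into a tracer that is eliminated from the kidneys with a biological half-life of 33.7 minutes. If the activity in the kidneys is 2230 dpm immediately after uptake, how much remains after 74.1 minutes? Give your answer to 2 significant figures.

1/t_eff = 1/t_phys + 1/t_biol = 1/20.4 + 1/33.7 = 0.078693 per minute.
t_eff = 20.4 × 33.7 / (20.4 + 33.7) ≈ 12.708 minutes.
Remaining = 2230 × (1/2)^(74.1/12.708) = 2230 × (1/2)^5.8312 ≈ 39.17 dpm.

39 dpm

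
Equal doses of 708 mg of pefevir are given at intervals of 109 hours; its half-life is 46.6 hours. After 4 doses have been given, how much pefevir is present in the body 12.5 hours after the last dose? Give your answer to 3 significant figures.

The 4 doses were given 339.5, 230.5, 121.5, 12.5 hours ago.
Total = 708·(1/2)^(339.5/46.6) + 708·(1/2)^(230.5/46.6) + 708·(1/2)^(121.5/46.6) + 708·(1/2)^(12.5/46.6)
      = 4.5384 + 22.963 + 116.19 + 587.87 ≈ 731.56 mg.

732 mg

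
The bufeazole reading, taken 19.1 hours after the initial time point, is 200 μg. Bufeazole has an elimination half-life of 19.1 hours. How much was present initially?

Number of half-lives elapsed: n = 19.1/19.1 ≈ 1.
A₀ = A × 2^n = 200 × 2^1 = 200 × 2 ≈ 400 μg.

400 μg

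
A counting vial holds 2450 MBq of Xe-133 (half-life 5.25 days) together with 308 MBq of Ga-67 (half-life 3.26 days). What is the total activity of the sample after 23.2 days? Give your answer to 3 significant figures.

Xe-133: 2450 × (1/2)^(23.2/5.25) = 2450 × (1/2)^4.419 ≈ 114.52 MBq.
Ga-67: 308 × (1/2)^(23.2/3.26) = 308 × (1/2)^7.1166 ≈ 2.2195 MBq.
Total = 114.52 + 2.2195 ≈ 116.74 MBq.

117 MBq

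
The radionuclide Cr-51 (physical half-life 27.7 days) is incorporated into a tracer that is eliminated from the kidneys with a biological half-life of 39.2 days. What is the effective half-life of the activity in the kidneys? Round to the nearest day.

16 days

1/t_eff = 1/t_phys + 1/t_biol = 1/27.7 + 1/39.2 = 0.061611 per day.
t_eff = 27.7 × 39.2 / (27.7 + 39.2) ≈ 16.231 days.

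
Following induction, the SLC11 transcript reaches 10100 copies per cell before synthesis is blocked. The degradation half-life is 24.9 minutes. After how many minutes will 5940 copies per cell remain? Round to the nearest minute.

19 minutes

Fraction remaining = 5940/10100 ≈ 0.58812.
n = log₂(10100/5940) = ln(1.7003)/ln 2 ≈ 0.76582 half-lives.
t = n × t½ = 0.76582 × 24.9 ≈ 19.069 minutes.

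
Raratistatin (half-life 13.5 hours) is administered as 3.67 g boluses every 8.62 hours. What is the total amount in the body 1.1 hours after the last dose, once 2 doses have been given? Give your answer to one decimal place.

The 2 doses were given 9.72, 1.1 hours ago.
Total = 3.67·(1/2)^(9.72/13.5) + 3.67·(1/2)^(1.1/13.5)
      = 2.228 + 3.4685 ≈ 5.6965 g.

5.7 g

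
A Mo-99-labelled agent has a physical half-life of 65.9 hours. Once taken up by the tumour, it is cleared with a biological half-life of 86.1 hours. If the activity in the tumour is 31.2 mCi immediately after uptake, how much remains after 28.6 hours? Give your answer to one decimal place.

1/t_eff = 1/t_phys + 1/t_biol = 1/65.9 + 1/86.1 = 0.026789 per hour.
t_eff = 65.9 × 86.1 / (65.9 + 86.1) ≈ 37.329 hours.
Remaining = 31.2 × (1/2)^(28.6/37.329) = 31.2 × (1/2)^0.76616 ≈ 18.345 mCi.

18.3 mCi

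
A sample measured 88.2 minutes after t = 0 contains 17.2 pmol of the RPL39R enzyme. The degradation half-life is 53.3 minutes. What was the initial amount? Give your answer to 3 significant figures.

Number of half-lives elapsed: n = 88.2/53.3 ≈ 1.6548.
A₀ = A × 2^n = 17.2 × 2^1.6548 = 17.2 × 3.1488 ≈ 54.159 pmol.

54.2 pmol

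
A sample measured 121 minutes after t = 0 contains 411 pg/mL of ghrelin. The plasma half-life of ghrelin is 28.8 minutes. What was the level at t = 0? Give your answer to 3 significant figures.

Number of half-lives elapsed: n = 121/28.8 ≈ 4.2014.
A₀ = A × 2^n = 411 × 2^4.2014 = 411 × 18.397 ≈ 7561.1 pg/mL.

7560 pg/mL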